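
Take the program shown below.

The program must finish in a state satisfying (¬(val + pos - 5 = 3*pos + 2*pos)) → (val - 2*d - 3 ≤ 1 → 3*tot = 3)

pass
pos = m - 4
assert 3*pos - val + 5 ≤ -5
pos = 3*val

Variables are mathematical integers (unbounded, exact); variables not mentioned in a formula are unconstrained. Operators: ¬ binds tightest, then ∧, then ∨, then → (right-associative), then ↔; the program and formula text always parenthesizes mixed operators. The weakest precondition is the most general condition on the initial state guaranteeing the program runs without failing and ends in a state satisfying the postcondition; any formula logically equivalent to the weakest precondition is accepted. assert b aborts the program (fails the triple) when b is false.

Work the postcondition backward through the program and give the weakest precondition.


Working backward. After the program, the postcondition (¬(val + pos - 5 = 3*pos + 2*pos)) → (val - 2*d - 3 ≤ 1 → 3*tot = 3) must hold; in canonical form it is (¬(val = 4*pos + 5)) → (val ≤ 2*d + 4 → 3*tot = 3).
Before pos := 3*val: (¬(11*val = -5)) → (val ≤ 2*d + 4 → 3*tot = 3)
Before assert 3*pos - val + 5 ≤ -5: 3*pos ≤ val - 10 ∧ ((¬(11*val = -5)) → (val ≤ 2*d + 4 → 3*tot = 3))
Before pos := m - 4: 3*m ≤ val + 2 ∧ ((¬(11*val = -5)) → (val ≤ 2*d + 4 → 3*tot = 3))
Before skip: 3*m ≤ val + 2 ∧ ((¬(11*val = -5)) → (val ≤ 2*d + 4 → 3*tot = 3))
Answer: WP = 3*m ≤ val + 2 ∧ ((¬(11*val = -5)) → (val ≤ 2*d + 4 → 3*tot = 3))


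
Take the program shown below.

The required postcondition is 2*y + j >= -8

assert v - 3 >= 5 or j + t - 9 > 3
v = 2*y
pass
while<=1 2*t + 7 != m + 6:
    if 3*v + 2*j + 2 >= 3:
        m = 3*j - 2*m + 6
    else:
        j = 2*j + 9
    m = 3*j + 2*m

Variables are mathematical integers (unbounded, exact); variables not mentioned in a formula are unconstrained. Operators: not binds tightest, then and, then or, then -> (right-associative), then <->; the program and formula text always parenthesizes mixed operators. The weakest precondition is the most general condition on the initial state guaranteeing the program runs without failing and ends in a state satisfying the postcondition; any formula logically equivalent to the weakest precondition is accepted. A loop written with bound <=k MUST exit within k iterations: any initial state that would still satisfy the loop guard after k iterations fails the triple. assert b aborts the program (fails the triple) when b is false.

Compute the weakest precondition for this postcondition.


Working backward. After the program, the postcondition 2*y + j >= -8 must hold; in canonical form it is j + 2*y >= -8.
Before the loop (bound <=1), unroll the exhaustion recursion (WP_0 = exit-now case; WP_j = one more guarded iteration, up to j = 1):
  WP_0: (not (2*t != m - 1)) and j + 2*y >= -8
  WP_1: (2*t != m - 1 -> ((2*j + 3*v >= 1 -> ((not (4*m + 2*t != 9*j + 11)) and j + 2*y >= -8)) and ((not (2*j + 3*v >= 1)) -> ((not (2*t != 6*j + 2*m + 26)) and 2*j + 2*y >= -17)))) and ((not (2*t != m - 1)) -> j + 2*y >= -8)
So before the loop: (2*t != m - 1 -> ((2*j + 3*v >= 1 -> ((not (4*m + 2*t != 9*j + 11)) and j + 2*y >= -8)) and ((not (2*j + 3*v >= 1)) -> ((not (2*t != 6*j + 2*m + 26)) and 2*j + 2*y >= -17)))) and ((not (2*t != m - 1)) -> j + 2*y >= -8)
Before skip: (2*t != m - 1 -> ((2*j + 3*v >= 1 -> ((not (4*m + 2*t != 9*j + 11)) and j + 2*y >= -8)) and ((not (2*j + 3*v >= 1)) -> ((not (2*t != 6*j + 2*m + 26)) and 2*j + 2*y >= -17)))) and ((not (2*t != m - 1)) -> j + 2*y >= -8)
Before v := 2*y: (2*t != m - 1 -> ((2*j + 6*y >= 1 -> ((not (4*m + 2*t != 9*j + 11)) and j + 2*y >= -8)) and ((not (2*j + 6*y >= 1)) -> ((not (2*t != 6*j + 2*m + 26)) and 2*j + 2*y >= -17)))) and ((not (2*t != m - 1)) -> j + 2*y >= -8)
Before assert v - 3 >= 5 or j + t - 9 > 3: (v >= 8 or j + t > 12) and (2*t != m - 1 -> ((2*j + 6*y >= 1 -> ((not (4*m + 2*t != 9*j + 11)) and j + 2*y >= -8)) and ((not (2*j + 6*y >= 1)) -> ((not (2*t != 6*j + 2*m + 26)) and 2*j + 2*y >= -17)))) and ((not (2*t != m - 1)) -> j + 2*y >= -8)
Answer: WP = (v >= 8 or j + t > 12) and (2*t != m - 1 -> ((2*j + 6*y >= 1 -> ((not (4*m + 2*t != 9*j + 11)) and j + 2*y >= -8)) and ((not (2*j + 6*y >= 1)) -> ((not (2*t != 6*j + 2*m + 26)) and 2*j + 2*y >= -17)))) and ((not (2*t != m - 1)) -> j + 2*y >= -8)


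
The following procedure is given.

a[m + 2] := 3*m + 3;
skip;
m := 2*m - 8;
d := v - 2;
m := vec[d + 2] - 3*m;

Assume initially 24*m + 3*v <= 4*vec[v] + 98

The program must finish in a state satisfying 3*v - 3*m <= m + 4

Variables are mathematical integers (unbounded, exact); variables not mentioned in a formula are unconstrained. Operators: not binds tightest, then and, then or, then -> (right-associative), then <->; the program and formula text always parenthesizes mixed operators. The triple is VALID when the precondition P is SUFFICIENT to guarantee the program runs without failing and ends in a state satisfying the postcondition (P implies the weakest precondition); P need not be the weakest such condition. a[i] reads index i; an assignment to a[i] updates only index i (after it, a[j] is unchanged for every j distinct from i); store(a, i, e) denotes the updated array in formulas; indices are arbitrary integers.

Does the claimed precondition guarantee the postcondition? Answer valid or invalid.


Working backward. After the program, the postcondition 3*v - 3*m <= m + 4 must hold; in canonical form it is 3*v <= 4*m + 4.
Before m := vec[d + 2] - 3*m: 12*m + 3*v <= 4*vec[d + 2] + 4
Before d := v - 2: 12*m + 3*v <= 4*vec[v] + 4
Before m := 2*m - 8: 24*m + 3*v <= 4*vec[v] + 100
Before skip: 24*m + 3*v <= 4*vec[v] + 100
Before a[m + 2] := 3*m + 3: 24*m + 3*v <= 4*vec[v] + 100
The weakest precondition is 24*m + 3*v <= 4*vec[v] + 100.
Check whether 24*m + 3*v <= 4*vec[v] + 98 implies it.
Every state satisfying the precondition satisfies the weakest precondition: the implication holds.
Answer: valid


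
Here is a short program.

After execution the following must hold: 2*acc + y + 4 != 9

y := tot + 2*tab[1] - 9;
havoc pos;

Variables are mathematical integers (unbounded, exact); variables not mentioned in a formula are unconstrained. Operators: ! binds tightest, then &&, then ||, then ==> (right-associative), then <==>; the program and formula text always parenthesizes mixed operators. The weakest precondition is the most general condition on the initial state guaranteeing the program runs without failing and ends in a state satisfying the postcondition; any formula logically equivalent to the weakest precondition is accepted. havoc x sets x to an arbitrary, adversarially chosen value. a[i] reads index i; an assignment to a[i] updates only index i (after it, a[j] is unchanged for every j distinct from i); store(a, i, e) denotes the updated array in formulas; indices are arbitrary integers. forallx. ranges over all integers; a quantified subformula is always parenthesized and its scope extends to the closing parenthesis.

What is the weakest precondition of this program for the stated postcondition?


Working backward. After the program, the postcondition 2*acc + y + 4 != 9 must hold; in canonical form it is 2*acc + y != 5.
Before havoc pos: 2*acc + y != 5
Before y := tot + 2*tab[1] - 9: 2*tab[1] + 2*acc + tot != 14
Answer: WP = 2*tab[1] + 2*acc + tot != 14


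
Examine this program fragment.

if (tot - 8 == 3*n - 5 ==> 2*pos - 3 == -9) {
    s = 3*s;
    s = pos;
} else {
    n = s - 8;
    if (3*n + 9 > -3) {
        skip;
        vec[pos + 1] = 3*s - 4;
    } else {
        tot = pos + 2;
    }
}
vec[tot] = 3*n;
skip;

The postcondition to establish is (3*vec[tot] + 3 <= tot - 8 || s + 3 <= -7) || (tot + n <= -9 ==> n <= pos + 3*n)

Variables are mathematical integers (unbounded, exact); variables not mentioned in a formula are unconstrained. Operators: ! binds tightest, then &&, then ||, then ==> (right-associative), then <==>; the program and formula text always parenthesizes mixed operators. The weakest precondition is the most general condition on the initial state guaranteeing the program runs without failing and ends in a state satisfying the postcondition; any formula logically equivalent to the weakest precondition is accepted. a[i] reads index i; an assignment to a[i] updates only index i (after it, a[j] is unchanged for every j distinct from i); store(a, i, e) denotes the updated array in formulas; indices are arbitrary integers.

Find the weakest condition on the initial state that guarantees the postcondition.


Working backward. After the program, the postcondition (3*vec[tot] + 3 <= tot - 8 || s + 3 <= -7) || (tot + n <= -9 ==> n <= pos + 3*n) must hold; in canonical form it is 3*vec[tot] <= tot - 11 || s <= -10 || (n + tot <= -9 ==> 2*n + pos >= 0).
Before skip: 3*vec[tot] <= tot - 11 || s <= -10 || (n + tot <= -9 ==> 2*n + pos >= 0)
Before vec[tot] := 3*n: 3*store(vec, tot, 3*n)[tot] <= tot - 11 || s <= -10 || (n + tot <= -9 ==> 2*n + pos >= 0)
Then branch requires 3*store(vec, tot, 3*n)[tot] <= tot - 11 || pos <= -10 || (n + tot <= -9 ==> 2*n + pos >= 0); else branch requires (3*s > 12 ==> (3*store(store(vec, pos + 1, 3*s - 4), tot, 3*s - 24)[tot] <= tot - 11 || s <= -10 || (s + tot <= -1 ==> pos + 2*s >= 16))) && ((!(3*s > 12)) ==> (3*store(vec, pos + 2, 3*s - 24)[pos + 2] <= pos - 9 || s <= -10 || (pos + s <= -3 ==> pos + 2*s >= 16))).
Before the if: ((tot == 3*n + 3 ==> 2*pos == -6) ==> (3*store(vec, tot, 3*n)[tot] <= tot - 11 || pos <= -10 || (n + tot <= -9 ==> 2*n + pos >= 0))) && ((!(tot == 3*n + 3 ==> 2*pos == -6)) ==> ((3*s > 12 ==> (3*store(store(vec, pos + 1, 3*s - 4), tot, 3*s - 24)[tot] <= tot - 11 || s <= -10 || (s + tot <= -1 ==> pos + 2*s >= 16))) && ((!(3*s > 12)) ==> (3*store(vec, pos + 2, 3*s - 24)[pos + 2] <= pos - 9 || s <= -10 || (pos + s <= -3 ==> pos + 2*s >= 16)))))
Answer: WP = ((tot == 3*n + 3 ==> 2*pos == -6) ==> (3*store(vec, tot, 3*n)[tot] <= tot - 11 || pos <= -10 || (n + tot <= -9 ==> 2*n + pos >= 0))) && ((!(tot == 3*n + 3 ==> 2*pos == -6)) ==> ((3*s > 12 ==> (3*store(store(vec, pos + 1, 3*s - 4), tot, 3*s - 24)[tot] <= tot - 11 || s <= -10 || (s + tot <= -1 ==> pos + 2*s >= 16))) && ((!(3*s > 12)) ==> (3*store(vec, pos + 2, 3*s - 24)[pos + 2] <= pos - 9 || s <= -10 || (pos + s <= -3 ==> pos + 2*s >= 16)))))


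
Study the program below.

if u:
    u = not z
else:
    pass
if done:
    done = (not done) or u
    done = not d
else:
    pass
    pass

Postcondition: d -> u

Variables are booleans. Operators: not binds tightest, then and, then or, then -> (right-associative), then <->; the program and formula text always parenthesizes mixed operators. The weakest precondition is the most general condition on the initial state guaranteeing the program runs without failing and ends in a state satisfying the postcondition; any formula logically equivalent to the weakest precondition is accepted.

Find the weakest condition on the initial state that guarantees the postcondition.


Working backward. After the program, d -> u must hold.
Then branch requires d -> u; else branch requires d -> u.
Before the if: (done -> (d -> u)) and ((not done) -> (d -> u))
Then branch requires (done -> (d -> (not z))) and ((not done) -> (d -> (not z))); else branch requires (done -> (d -> u)) and ((not done) -> (d -> u)).
Before the if: (u -> ((done -> (d -> (not z))) and ((not done) -> (d -> (not z))))) and ((not u) -> ((done -> (d -> u)) and ((not done) -> (d -> u))))
Answer: WP = (u -> ((done -> (d -> (not z))) and ((not done) -> (d -> (not z))))) and ((not u) -> ((done -> (d -> u)) and ((not done) -> (d -> u))))


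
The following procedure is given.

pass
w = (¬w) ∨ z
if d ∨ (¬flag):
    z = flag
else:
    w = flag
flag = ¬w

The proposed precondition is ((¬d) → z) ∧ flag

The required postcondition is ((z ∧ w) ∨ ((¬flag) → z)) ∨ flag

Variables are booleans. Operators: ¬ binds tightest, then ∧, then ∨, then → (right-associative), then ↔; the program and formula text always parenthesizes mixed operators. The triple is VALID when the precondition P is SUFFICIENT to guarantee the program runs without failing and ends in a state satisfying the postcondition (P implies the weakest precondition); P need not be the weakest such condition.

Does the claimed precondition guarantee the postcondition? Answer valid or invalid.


Working backward. After the program, the postcondition ((z ∧ w) ∨ ((¬flag) → z)) ∨ flag must hold; in canonical form it is (z ∧ w) ∨ ((¬flag) → z) ∨ flag.
Before flag := ¬w: (z ∧ w) ∨ (w → z) ∨ (¬w)
Then branch requires (flag ∧ w) ∨ (w → flag) ∨ (¬w); else branch requires (z ∧ flag) ∨ (flag → z) ∨ (¬flag).
Before the if: ((d ∨ (¬flag)) → ((flag ∧ w) ∨ (w → flag) ∨ (¬w))) ∧ ((¬(d ∨ (¬flag))) → ((z ∧ flag) ∨ (flag → z) ∨ (¬flag)))
Before w := (¬w) ∨ z: ((d ∨ (¬flag)) → ((flag ∧ ((¬w) ∨ z)) ∨ (((¬w) ∨ z) → flag) ∨ (¬((¬w) ∨ z)))) ∧ ((¬(d ∨ (¬flag))) → ((z ∧ flag) ∨ (flag → z) ∨ (¬flag)))
Before skip: ((d ∨ (¬flag)) → ((flag ∧ ((¬w) ∨ z)) ∨ (((¬w) ∨ z) → flag) ∨ (¬((¬w) ∨ z)))) ∧ ((¬(d ∨ (¬flag))) → ((z ∧ flag) ∨ (flag → z) ∨ (¬flag)))
The weakest precondition is ((d ∨ (¬flag)) → ((flag ∧ ((¬w) ∨ z)) ∨ (((¬w) ∨ z) → flag) ∨ (¬((¬w) ∨ z)))) ∧ ((¬(d ∨ (¬flag))) → ((z ∧ flag) ∨ (flag → z) ∨ (¬flag))).
Check whether ((¬d) → z) ∧ flag implies it.
Every state satisfying the precondition satisfies the weakest precondition: the implication holds.
Answer: valid


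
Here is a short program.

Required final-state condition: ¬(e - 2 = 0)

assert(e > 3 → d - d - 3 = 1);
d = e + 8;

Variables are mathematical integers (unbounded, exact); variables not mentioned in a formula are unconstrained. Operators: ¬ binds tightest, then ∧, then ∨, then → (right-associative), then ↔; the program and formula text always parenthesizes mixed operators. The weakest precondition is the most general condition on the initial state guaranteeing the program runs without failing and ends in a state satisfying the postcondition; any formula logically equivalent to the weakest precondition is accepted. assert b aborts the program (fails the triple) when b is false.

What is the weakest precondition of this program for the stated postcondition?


Working backward. After the program, the postcondition ¬(e - 2 = 0) must hold; in canonical form it is ¬(e = 2).
Before d := e + 8: ¬(e = 2)
Before assert e > 3 → d - d - 3 = 1: (¬(e > 3)) ∧ (¬(e = 2))
Answer: WP = (¬(e > 3)) ∧ (¬(e = 2))


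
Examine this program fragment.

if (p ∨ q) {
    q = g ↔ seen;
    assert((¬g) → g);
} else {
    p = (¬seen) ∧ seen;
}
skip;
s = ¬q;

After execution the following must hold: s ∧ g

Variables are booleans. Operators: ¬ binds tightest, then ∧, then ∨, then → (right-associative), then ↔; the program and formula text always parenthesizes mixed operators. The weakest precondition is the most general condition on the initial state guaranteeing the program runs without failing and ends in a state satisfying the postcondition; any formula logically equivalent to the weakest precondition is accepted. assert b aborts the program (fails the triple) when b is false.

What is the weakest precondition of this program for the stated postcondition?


Working backward. After the program, s ∧ g must hold.
Before s := ¬q: (¬q) ∧ g
Before skip: (¬q) ∧ g
Then branch requires ((¬g) → g) ∧ (¬(g ↔ seen)) ∧ g; else branch requires (¬q) ∧ g.
Before the if: ((p ∨ q) → (((¬g) → g) ∧ (¬(g ↔ seen)) ∧ g)) ∧ ((¬(p ∨ q)) → ((¬q) ∧ g))
Answer: WP = ((p ∨ q) → (((¬g) → g) ∧ (¬(g ↔ seen)) ∧ g)) ∧ ((¬(p ∨ q)) → ((¬q) ∧ g))


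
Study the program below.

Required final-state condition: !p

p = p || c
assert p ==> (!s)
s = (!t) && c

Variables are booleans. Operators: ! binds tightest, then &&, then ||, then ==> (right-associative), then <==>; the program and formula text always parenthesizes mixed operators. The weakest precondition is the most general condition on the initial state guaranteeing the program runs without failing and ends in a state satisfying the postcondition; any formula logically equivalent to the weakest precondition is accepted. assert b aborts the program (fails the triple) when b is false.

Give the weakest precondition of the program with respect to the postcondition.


Working backward. After the program, !p must hold.
Before s := (!t) && c: !p
Before assert p ==> (!s): (p ==> (!s)) && (!p)
Before p := p || c: ((p || c) ==> (!s)) && (!(p || c))
Answer: WP = ((p || c) ==> (!s)) && (!(p || c))


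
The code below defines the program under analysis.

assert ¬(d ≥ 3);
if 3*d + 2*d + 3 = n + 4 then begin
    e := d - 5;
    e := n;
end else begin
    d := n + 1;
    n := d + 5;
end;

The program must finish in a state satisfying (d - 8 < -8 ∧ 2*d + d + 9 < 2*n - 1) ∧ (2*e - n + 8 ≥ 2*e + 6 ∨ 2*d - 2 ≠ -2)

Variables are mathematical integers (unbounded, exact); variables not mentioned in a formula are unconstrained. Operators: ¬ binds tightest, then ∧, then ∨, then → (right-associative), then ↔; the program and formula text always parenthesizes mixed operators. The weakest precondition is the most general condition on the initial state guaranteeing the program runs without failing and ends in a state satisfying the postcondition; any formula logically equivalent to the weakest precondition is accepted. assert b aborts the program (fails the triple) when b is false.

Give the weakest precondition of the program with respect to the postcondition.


Working backward. After the program, the postcondition (d - 8 < -8 ∧ 2*d + d + 9 < 2*n - 1) ∧ (2*e - n + 8 ≥ 2*e + 6 ∨ 2*d - 2 ≠ -2) must hold; in canonical form it is d < 0 ∧ 3*d < 2*n - 10 ∧ (n ≤ 2 ∨ 2*d ≠ 0).
Then branch requires d < 0 ∧ 3*d < 2*n - 10 ∧ (n ≤ 2 ∨ 2*d ≠ 0); else branch requires n < -1 ∧ (n ≤ -4 ∨ 2*n ≠ -2).
Before the if: (5*d = n + 1 → (d < 0 ∧ 3*d < 2*n - 10 ∧ (n ≤ 2 ∨ 2*d ≠ 0))) ∧ ((¬(5*d = n + 1)) → (n < -1 ∧ (n ≤ -4 ∨ 2*n ≠ -2)))
Before assert ¬(d ≥ 3): (¬(d ≥ 3)) ∧ (5*d = n + 1 → (d < 0 ∧ 3*d < 2*n - 10 ∧ (n ≤ 2 ∨ 2*d ≠ 0))) ∧ ((¬(5*d = n + 1)) → (n < -1 ∧ (n ≤ -4 ∨ 2*n ≠ -2)))
Answer: WP = (¬(d ≥ 3)) ∧ (5*d = n + 1 → (d < 0 ∧ 3*d < 2*n - 10 ∧ (n ≤ 2 ∨ 2*d ≠ 0))) ∧ ((¬(5*d = n + 1)) → (n < -1 ∧ (n ≤ -4 ∨ 2*n ≠ -2)))


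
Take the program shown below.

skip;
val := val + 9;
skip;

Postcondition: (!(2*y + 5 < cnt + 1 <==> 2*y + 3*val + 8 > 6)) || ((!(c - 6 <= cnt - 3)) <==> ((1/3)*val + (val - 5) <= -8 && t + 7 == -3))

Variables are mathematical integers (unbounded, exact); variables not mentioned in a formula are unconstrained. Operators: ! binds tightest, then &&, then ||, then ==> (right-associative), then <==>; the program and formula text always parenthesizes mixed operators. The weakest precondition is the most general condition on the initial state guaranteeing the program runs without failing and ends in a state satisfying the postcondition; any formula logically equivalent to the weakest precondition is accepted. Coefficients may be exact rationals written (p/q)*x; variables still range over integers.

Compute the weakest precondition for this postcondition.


Working backward. After the program, the postcondition (!(2*y + 5 < cnt + 1 <==> 2*y + 3*val + 8 > 6)) || ((!(c - 6 <= cnt - 3)) <==> ((1/3)*val + (val - 5) <= -8 && t + 7 == -3)) must hold; in canonical form it is (!(2*y < cnt - 4 <==> 3*val + 2*y > -2)) || ((!(c <= cnt + 3)) <==> ((4/3)*val <= -3 && t == -10)).
Before skip: (!(2*y < cnt - 4 <==> 3*val + 2*y > -2)) || ((!(c <= cnt + 3)) <==> ((4/3)*val <= -3 && t == -10))
Before val := val + 9: (!(2*y < cnt - 4 <==> 3*val + 2*y > -29)) || ((!(c <= cnt + 3)) <==> ((4/3)*val <= -15 && t == -10))
Before skip: (!(2*y < cnt - 4 <==> 3*val + 2*y > -29)) || ((!(c <= cnt + 3)) <==> ((4/3)*val <= -15 && t == -10))
Answer: WP = (!(2*y < cnt - 4 <==> 3*val + 2*y > -29)) || ((!(c <= cnt + 3)) <==> ((4/3)*val <= -15 && t == -10))


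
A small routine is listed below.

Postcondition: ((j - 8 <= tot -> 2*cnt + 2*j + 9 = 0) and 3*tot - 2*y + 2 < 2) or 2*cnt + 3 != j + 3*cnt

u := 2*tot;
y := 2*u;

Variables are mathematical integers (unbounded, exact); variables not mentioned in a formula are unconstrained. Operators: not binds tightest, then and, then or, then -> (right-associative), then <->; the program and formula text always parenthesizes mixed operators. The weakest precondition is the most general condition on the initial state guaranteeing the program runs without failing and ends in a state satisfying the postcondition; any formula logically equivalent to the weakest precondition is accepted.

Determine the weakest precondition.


Working backward. After the program, the postcondition ((j - 8 <= tot -> 2*cnt + 2*j + 9 = 0) and 3*tot - 2*y + 2 < 2) or 2*cnt + 3 != j + 3*cnt must hold; in canonical form it is ((j <= tot + 8 -> 2*cnt + 2*j = -9) and 3*tot < 2*y) or cnt + j != 3.
Before y := 2*u: ((j <= tot + 8 -> 2*cnt + 2*j = -9) and 3*tot < 4*u) or cnt + j != 3
Before u := 2*tot: ((j <= tot + 8 -> 2*cnt + 2*j = -9) and 5*tot > 0) or cnt + j != 3
Answer: WP = ((j <= tot + 8 -> 2*cnt + 2*j = -9) and 5*tot > 0) or cnt + j != 3


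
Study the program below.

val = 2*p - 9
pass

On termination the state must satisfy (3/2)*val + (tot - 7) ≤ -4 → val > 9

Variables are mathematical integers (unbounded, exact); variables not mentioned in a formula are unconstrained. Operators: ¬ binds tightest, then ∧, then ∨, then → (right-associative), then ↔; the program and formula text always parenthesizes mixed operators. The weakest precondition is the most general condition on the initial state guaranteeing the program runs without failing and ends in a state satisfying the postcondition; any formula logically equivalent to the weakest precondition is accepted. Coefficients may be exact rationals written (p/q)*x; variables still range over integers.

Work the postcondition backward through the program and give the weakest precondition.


Working backward. After the program, the postcondition (3/2)*val + (tot - 7) ≤ -4 → val > 9 must hold; in canonical form it is tot + (3/2)*val ≤ 3 → val > 9.
Before skip: tot + (3/2)*val ≤ 3 → val > 9
Before val := 2*p - 9: 3*p + tot ≤ 33/2 → 2*p > 18
Answer: WP = 3*p + tot ≤ 33/2 → 2*p > 18


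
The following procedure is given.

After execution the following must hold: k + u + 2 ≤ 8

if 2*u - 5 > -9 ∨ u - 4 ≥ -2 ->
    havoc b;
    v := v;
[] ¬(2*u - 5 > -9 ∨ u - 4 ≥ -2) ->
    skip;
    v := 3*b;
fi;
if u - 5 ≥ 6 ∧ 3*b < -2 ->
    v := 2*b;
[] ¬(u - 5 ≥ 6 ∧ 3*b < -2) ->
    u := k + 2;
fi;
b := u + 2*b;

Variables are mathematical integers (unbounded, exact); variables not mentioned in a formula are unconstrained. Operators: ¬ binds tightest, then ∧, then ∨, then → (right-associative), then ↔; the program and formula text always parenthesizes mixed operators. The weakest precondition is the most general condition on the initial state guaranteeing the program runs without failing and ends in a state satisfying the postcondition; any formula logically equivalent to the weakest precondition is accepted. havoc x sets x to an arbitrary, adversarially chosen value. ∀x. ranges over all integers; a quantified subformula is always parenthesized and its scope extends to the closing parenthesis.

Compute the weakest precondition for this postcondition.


Working backward. After the program, the postcondition k + u + 2 ≤ 8 must hold; in canonical form it is k + u ≤ 6.
Before b := u + 2*b: k + u ≤ 6
Then branch requires k + u ≤ 6; else branch requires 2*k ≤ 4.
Before the if: ((u ≥ 11 ∧ 3*b < -2) → k + u ≤ 6) ∧ ((¬(u ≥ 11 ∧ 3*b < -2)) → 2*k ≤ 4)
Then branch requires ∀b_1. (((u ≥ 11 ∧ 3*b_1 < -2) → k + u ≤ 6) ∧ ((¬(u ≥ 11 ∧ 3*b_1 < -2)) → 2*k ≤ 4)); else branch requires ((u ≥ 11 ∧ 3*b < -2) → k + u ≤ 6) ∧ ((¬(u ≥ 11 ∧ 3*b < -2)) → 2*k ≤ 4).
Before the if: ((2*u > -4 ∨ u ≥ 2) → (∀b_1. (((u ≥ 11 ∧ 3*b_1 < -2) → k + u ≤ 6) ∧ ((¬(u ≥ 11 ∧ 3*b_1 < -2)) → 2*k ≤ 4)))) ∧ ((¬(2*u > -4 ∨ u ≥ 2)) → (((u ≥ 11 ∧ 3*b < -2) → k + u ≤ 6) ∧ ((¬(u ≥ 11 ∧ 3*b < -2)) → 2*k ≤ 4)))
Answer: WP = ((2*u > -4 ∨ u ≥ 2) → (∀b_1. (((u ≥ 11 ∧ 3*b_1 < -2) → k + u ≤ 6) ∧ ((¬(u ≥ 11 ∧ 3*b_1 < -2)) → 2*k ≤ 4)))) ∧ ((¬(2*u > -4 ∨ u ≥ 2)) → (((u ≥ 11 ∧ 3*b < -2) → k + u ≤ 6) ∧ ((¬(u ≥ 11 ∧ 3*b < -2)) → 2*k ≤ 4)))


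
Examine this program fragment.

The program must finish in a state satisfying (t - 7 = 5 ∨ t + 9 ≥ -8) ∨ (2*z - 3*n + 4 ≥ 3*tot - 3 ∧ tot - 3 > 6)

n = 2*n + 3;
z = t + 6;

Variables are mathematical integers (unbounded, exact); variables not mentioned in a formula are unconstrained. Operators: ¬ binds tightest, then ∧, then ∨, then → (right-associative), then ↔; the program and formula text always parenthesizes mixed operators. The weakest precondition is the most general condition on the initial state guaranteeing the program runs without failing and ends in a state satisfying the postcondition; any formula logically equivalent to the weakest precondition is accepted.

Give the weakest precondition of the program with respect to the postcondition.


Working backward. After the program, the postcondition (t - 7 = 5 ∨ t + 9 ≥ -8) ∨ (2*z - 3*n + 4 ≥ 3*tot - 3 ∧ tot - 3 > 6) must hold; in canonical form it is t = 12 ∨ t ≥ -17 ∨ (2*z ≥ 3*n + 3*tot - 7 ∧ tot > 9).
Before z := t + 6: t = 12 ∨ t ≥ -17 ∨ (2*t ≥ 3*n + 3*tot - 19 ∧ tot > 9)
Before n := 2*n + 3: t = 12 ∨ t ≥ -17 ∨ (2*t ≥ 6*n + 3*tot - 10 ∧ tot > 9)
Answer: WP = t = 12 ∨ t ≥ -17 ∨ (2*t ≥ 6*n + 3*tot - 10 ∧ tot > 9)


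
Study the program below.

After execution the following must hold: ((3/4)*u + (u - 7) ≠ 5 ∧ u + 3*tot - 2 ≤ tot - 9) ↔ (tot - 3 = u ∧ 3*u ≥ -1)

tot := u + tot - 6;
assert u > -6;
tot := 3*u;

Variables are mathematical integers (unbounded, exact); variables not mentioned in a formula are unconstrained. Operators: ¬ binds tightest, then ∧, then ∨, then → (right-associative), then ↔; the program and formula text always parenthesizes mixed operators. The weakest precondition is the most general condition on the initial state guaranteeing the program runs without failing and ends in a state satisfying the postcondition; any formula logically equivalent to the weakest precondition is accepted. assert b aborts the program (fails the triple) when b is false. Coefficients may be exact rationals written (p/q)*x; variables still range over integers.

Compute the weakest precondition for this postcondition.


Working backward. After the program, the postcondition ((3/4)*u + (u - 7) ≠ 5 ∧ u + 3*tot - 2 ≤ tot - 9) ↔ (tot - 3 = u ∧ 3*u ≥ -1) must hold; in canonical form it is ((7/4)*u ≠ 12 ∧ 2*tot + u ≤ -7) ↔ (tot = u + 3 ∧ 3*u ≥ -1).
Before tot := 3*u: ((7/4)*u ≠ 12 ∧ 7*u ≤ -7) ↔ (2*u = 3 ∧ 3*u ≥ -1)
Before assert u > -6: u > -6 ∧ (((7/4)*u ≠ 12 ∧ 7*u ≤ -7) ↔ (2*u = 3 ∧ 3*u ≥ -1))
Before tot := u + tot - 6: u > -6 ∧ (((7/4)*u ≠ 12 ∧ 7*u ≤ -7) ↔ (2*u = 3 ∧ 3*u ≥ -1))
Answer: WP = u > -6 ∧ (((7/4)*u ≠ 12 ∧ 7*u ≤ -7) ↔ (2*u = 3 ∧ 3*u ≥ -1))


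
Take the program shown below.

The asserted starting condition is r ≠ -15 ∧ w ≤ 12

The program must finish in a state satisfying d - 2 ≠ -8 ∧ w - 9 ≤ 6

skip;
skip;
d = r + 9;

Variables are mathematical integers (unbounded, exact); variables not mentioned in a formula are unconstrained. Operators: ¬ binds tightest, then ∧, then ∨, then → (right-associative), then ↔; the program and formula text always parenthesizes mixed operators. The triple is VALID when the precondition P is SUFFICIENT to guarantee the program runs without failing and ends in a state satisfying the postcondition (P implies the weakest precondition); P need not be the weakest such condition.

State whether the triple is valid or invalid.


Working backward. After the program, the postcondition d - 2 ≠ -8 ∧ w - 9 ≤ 6 must hold; in canonical form it is d ≠ -6 ∧ w ≤ 15.
Before d := r + 9: r ≠ -15 ∧ w ≤ 15
Before skip: r ≠ -15 ∧ w ≤ 15
Before skip: r ≠ -15 ∧ w ≤ 15
The weakest precondition is r ≠ -15 ∧ w ≤ 15.
Check whether r ≠ -15 ∧ w ≤ 12 implies it.
Every state satisfying the precondition satisfies the weakest precondition: the implication holds.
Answer: valid


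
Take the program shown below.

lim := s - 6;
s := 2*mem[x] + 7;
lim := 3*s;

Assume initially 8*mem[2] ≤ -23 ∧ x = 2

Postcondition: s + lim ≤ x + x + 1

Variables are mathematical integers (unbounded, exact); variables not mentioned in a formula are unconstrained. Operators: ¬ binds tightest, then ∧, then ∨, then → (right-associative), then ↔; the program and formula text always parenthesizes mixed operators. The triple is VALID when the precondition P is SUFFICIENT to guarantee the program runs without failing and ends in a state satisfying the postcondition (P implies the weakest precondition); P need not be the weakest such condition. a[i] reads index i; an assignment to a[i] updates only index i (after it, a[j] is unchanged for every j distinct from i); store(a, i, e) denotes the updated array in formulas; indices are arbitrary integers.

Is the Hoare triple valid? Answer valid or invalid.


Working backward. After the program, the postcondition s + lim ≤ x + x + 1 must hold; in canonical form it is lim + s ≤ 2*x + 1.
Before lim := 3*s: 4*s ≤ 2*x + 1
Before s := 2*mem[x] + 7: 8*mem[x] ≤ 2*x - 27
Before lim := s - 6: 8*mem[x] ≤ 2*x - 27
The weakest precondition is 8*mem[x] ≤ 2*x - 27.
Check whether 8*mem[2] ≤ -23 ∧ x = 2 implies it.
Every state satisfying the precondition satisfies the weakest precondition: the implication holds.
Answer: valid


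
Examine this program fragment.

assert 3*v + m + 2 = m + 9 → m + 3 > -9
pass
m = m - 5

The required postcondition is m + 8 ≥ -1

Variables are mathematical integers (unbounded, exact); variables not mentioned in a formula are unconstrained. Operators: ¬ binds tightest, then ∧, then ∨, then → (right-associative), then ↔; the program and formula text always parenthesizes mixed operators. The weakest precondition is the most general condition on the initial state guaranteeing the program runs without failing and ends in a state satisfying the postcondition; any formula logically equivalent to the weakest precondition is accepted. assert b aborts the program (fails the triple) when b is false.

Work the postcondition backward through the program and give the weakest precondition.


Working backward. After the program, the postcondition m + 8 ≥ -1 must hold; in canonical form it is m ≥ -9.
Before m := m - 5: m ≥ -4
Before skip: m ≥ -4
Before assert 3*v + m + 2 = m + 9 → m + 3 > -9: (3*v = 7 → m > -12) ∧ m ≥ -4
Answer: WP = (3*v = 7 → m > -12) ∧ m ≥ -4


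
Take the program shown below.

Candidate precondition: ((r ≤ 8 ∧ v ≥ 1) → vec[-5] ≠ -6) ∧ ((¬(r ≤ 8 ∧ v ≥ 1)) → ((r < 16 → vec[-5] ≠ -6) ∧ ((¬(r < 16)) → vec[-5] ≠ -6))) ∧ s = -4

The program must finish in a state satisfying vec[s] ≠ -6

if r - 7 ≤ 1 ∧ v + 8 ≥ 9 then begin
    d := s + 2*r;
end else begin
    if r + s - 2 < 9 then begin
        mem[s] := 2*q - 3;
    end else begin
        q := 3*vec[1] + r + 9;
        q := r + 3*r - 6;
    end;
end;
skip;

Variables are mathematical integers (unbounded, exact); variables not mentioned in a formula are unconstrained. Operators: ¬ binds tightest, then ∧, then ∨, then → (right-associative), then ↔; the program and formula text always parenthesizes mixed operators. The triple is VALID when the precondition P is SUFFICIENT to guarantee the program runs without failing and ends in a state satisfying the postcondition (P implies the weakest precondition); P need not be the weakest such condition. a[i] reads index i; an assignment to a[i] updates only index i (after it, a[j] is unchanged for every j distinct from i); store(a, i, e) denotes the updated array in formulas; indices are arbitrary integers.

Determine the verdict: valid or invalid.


Working backward. After the program, vec[s] ≠ -6 must hold.
Before skip: vec[s] ≠ -6
Then branch requires vec[s] ≠ -6; else branch requires (r + s < 11 → vec[s] ≠ -6) ∧ ((¬(r + s < 11)) → vec[s] ≠ -6).
Before the if: ((r ≤ 8 ∧ v ≥ 1) → vec[s] ≠ -6) ∧ ((¬(r ≤ 8 ∧ v ≥ 1)) → ((r + s < 11 → vec[s] ≠ -6) ∧ ((¬(r + s < 11)) → vec[s] ≠ -6)))
The weakest precondition is ((r ≤ 8 ∧ v ≥ 1) → vec[s] ≠ -6) ∧ ((¬(r ≤ 8 ∧ v ≥ 1)) → ((r + s < 11 → vec[s] ≠ -6) ∧ ((¬(r + s < 11)) → vec[s] ≠ -6))).
Check whether ((r ≤ 8 ∧ v ≥ 1) → vec[-5] ≠ -6) ∧ ((¬(r ≤ 8 ∧ v ≥ 1)) → ((r < 16 → vec[-5] ≠ -6) ∧ ((¬(r < 16)) → vec[-5] ≠ -6))) ∧ s = -4 implies it.
Countermodel: at the initial state r = 15, s = -4, v = 0, vec = {[-5] = 2, [-4] = -6, elsewhere -6}, the precondition holds but the weakest precondition fails.
Answer: invalid


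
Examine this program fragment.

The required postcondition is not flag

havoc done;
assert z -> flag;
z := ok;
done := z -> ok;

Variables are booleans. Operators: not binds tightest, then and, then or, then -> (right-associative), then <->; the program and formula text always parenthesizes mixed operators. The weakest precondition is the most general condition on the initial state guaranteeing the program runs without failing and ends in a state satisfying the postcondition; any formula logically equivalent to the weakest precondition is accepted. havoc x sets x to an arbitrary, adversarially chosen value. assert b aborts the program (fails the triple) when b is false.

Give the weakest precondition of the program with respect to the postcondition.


Working backward. After the program, not flag must hold.
Before done := z -> ok: not flag
Before z := ok: not flag
Before assert z -> flag: (z -> flag) and (not flag)
Before havoc done: (z -> flag) and (not flag)
Answer: WP = (z -> flag) and (not flag)


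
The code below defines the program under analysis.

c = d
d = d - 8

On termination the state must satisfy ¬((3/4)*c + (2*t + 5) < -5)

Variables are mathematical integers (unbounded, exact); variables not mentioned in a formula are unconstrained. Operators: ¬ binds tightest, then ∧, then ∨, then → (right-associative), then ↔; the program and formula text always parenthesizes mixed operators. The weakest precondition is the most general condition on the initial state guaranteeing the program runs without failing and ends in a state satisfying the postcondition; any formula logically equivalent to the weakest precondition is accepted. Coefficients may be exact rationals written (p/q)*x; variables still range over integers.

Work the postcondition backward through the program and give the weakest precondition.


Working backward. After the program, the postcondition ¬((3/4)*c + (2*t + 5) < -5) must hold; in canonical form it is ¬((3/4)*c + 2*t < -10).
Before d := d - 8: ¬((3/4)*c + 2*t < -10)
Before c := d: ¬((3/4)*d + 2*t < -10)
Answer: WP = ¬((3/4)*d + 2*t < -10)


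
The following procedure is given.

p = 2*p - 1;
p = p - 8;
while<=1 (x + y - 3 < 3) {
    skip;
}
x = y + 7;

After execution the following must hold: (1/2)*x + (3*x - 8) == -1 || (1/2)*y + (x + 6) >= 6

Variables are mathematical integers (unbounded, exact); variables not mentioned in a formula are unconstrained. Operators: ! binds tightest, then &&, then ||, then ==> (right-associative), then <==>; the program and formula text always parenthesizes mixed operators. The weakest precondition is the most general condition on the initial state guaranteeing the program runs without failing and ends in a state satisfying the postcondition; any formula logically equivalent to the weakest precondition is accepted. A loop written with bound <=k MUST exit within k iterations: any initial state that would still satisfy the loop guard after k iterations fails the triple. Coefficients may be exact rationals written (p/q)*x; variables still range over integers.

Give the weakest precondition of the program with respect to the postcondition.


Working backward. After the program, the postcondition (1/2)*x + (3*x - 8) == -1 || (1/2)*y + (x + 6) >= 6 must hold; in canonical form it is (7/2)*x == 7 || x + (1/2)*y >= 0.
Before x := y + 7: (7/2)*y == -35/2 || (3/2)*y >= -7
Before the loop (bound <=1), unroll the exhaustion recursion (WP_0 = exit-now case; WP_j = one more guarded iteration, up to j = 1):
  WP_0: (!(x + y < 6)) && ((7/2)*y == -35/2 || (3/2)*y >= -7)
  WP_1: (x + y < 6 ==> ((!(x + y < 6)) && ((7/2)*y == -35/2 || (3/2)*y >= -7))) && ((!(x + y < 6)) ==> ((7/2)*y == -35/2 || (3/2)*y >= -7))
So before the loop: (x + y < 6 ==> ((!(x + y < 6)) && ((7/2)*y == -35/2 || (3/2)*y >= -7))) && ((!(x + y < 6)) ==> ((7/2)*y == -35/2 || (3/2)*y >= -7))
Before p := p - 8: (x + y < 6 ==> ((!(x + y < 6)) && ((7/2)*y == -35/2 || (3/2)*y >= -7))) && ((!(x + y < 6)) ==> ((7/2)*y == -35/2 || (3/2)*y >= -7))
Before p := 2*p - 1: (x + y < 6 ==> ((!(x + y < 6)) && ((7/2)*y == -35/2 || (3/2)*y >= -7))) && ((!(x + y < 6)) ==> ((7/2)*y == -35/2 || (3/2)*y >= -7))
Answer: WP = (x + y < 6 ==> ((!(x + y < 6)) && ((7/2)*y == -35/2 || (3/2)*y >= -7))) && ((!(x + y < 6)) ==> ((7/2)*y == -35/2 || (3/2)*y >= -7))


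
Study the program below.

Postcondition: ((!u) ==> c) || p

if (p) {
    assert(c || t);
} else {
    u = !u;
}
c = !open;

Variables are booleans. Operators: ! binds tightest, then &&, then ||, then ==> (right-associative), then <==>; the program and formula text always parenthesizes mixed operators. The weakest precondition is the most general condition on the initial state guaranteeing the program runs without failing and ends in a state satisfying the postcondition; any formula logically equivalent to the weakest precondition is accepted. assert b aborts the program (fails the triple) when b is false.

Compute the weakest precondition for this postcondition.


Working backward. After the program, ((!u) ==> c) || p must hold.
Before c := !open: ((!u) ==> (!open)) || p
Then branch requires (c || t) && (((!u) ==> (!open)) || p); else branch requires (u ==> (!open)) || p.
Before the if: (p ==> ((c || t) && (((!u) ==> (!open)) || p))) && ((!p) ==> ((u ==> (!open)) || p))
Answer: WP = (p ==> ((c || t) && (((!u) ==> (!open)) || p))) && ((!p) ==> ((u ==> (!open)) || p))


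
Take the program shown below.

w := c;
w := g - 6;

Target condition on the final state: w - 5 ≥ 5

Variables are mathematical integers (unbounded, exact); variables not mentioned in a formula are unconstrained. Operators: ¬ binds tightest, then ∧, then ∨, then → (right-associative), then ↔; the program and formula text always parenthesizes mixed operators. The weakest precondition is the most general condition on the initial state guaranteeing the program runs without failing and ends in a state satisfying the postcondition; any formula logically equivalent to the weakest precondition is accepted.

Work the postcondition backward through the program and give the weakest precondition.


Working backward. After the program, the postcondition w - 5 ≥ 5 must hold; in canonical form it is w ≥ 10.
Before w := g - 6: g ≥ 16
Before w := c: g ≥ 16
Answer: WP = g ≥ 16


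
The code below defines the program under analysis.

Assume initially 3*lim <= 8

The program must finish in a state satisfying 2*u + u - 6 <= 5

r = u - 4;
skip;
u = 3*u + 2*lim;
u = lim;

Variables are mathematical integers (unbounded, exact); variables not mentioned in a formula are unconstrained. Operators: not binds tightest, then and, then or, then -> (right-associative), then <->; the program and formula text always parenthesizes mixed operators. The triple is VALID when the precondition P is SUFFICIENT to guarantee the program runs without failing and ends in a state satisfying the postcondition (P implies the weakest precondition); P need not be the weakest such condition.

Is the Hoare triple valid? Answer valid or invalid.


Working backward. After the program, the postcondition 2*u + u - 6 <= 5 must hold; in canonical form it is 3*u <= 11.
Before u := lim: 3*lim <= 11
Before u := 3*u + 2*lim: 3*lim <= 11
Before skip: 3*lim <= 11
Before r := u - 4: 3*lim <= 11
The weakest precondition is 3*lim <= 11.
Check whether 3*lim <= 8 implies it.
Every state satisfying the precondition satisfies the weakest precondition: the implication holds.
Answer: valid
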